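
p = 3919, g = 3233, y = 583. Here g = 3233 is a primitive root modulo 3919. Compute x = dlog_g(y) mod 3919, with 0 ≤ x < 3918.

Baby-step giant-step with m = ceil(sqrt(3918)) = 63.
Baby table (3233^j mod 3919 for j=0..62):
  0:1  1:3233  2:316  3:2688  4:1881  5:2904  6:2627  7:618
  8:3223  9:3257  10:3447  11:2434  12:3689  13:1020  14:1781  15:962
  16:2379  17:2229  18:3235  19:2863  20:3320  21:3338  22:2747  23:597
  24:1953  25:540  26:1865  27:2123  28:1490  29:719  30:560  31:3821
  32:605  33:384  34:3068  35:3774  36:1495  37:1208  38:2140  39:1585
  40:2172  41:3147  42:527  43:2945  44:1934  45:1817  46:3699  47:1998
  48:1022  49:409  50:1594  51:3836  52:2072  53:1205  54:279  55:637
  56:1946  57:1423  58:3572  59:2902  60:80  61:3905  62:1766
Giant step factor: 3233^(-63) ≡ 3174 (mod 3919).
Scan 583·3174^i mod 3919 for i = 0, 1, …:
  i=0: 583   i=1: 674   i=2: 3421   i=3: 2624
  i=4: 701   i=5: 2901   i=6: 2043   i=7: 2456
  i=8: 453   i=9: 3468     …   i=55: 189
  i=56: 279
Match at i=56, j=54: x = 56·63 + 54 = 3582.

3582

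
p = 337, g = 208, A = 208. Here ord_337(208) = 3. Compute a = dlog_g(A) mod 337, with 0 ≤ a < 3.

Successive powers of 208 modulo 337:
  208^0=1  208^1=208
So 208^1 ≡ 208 (mod 337), giving a = 1.

1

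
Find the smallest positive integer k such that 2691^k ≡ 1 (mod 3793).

The order of 2691 must divide p − 1 = 3792 = 2^4 · 3 · 79.
Divisors: 1, 2, 3, 4, 6, 8, 12, 16, 24, 48, 79, 158, 237, 316, 474, 632, 948, 1264, 1896, 3792.
Check each in increasing order: 2691^1 ≡ 2691;  2691^2 ≡ 644;  2691^3 ≡ 3396;  2691^4 ≡ 1299;  2691^6 ≡ 2096;  2691^8 ≡ 3309;  2691^12 ≡ 922;  2691^16 ≡ 2883;  2691^24 ≡ 452;  2691^48 ≡ 3275;  2691^79 ≡ 1423;  2691^158 ≡ 3260;  2691^237 ≡ 141;  2691^316 ≡ 3407;  2691^474 ≡ 916;  2691^632 ≡ 1069;  2691^948 ≡ 803;  2691^1264 ≡ 1068;  2691^1896 ≡ 3792;  2691^3792 ≡ 1.
Smallest exponent giving 1 is 3792.

3792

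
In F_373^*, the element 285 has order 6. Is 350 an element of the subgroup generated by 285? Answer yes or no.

⟨285⟩ has order 6; its elements mod 373 are {1, 88, 89, 284, 285, 372}.
350 is not in this set.

no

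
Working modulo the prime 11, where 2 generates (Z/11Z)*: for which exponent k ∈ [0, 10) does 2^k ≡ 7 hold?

Successive powers of 2 modulo 11:
  2^0=1  2^1=2  2^2=4  2^3=8  2^4=5  2^5=10
  2^6=9  2^7=7
So 2^7 ≡ 7 (mod 11), giving k = 7.

7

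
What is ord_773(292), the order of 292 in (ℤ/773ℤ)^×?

772

The order of 292 must divide p − 1 = 772 = 2^2 · 193.
Divisors: 1, 2, 4, 193, 386, 772.
Check each in increasing order: 292^1 ≡ 292;  292^2 ≡ 234;  292^4 ≡ 646;  292^193 ≡ 317;  292^386 ≡ 772;  292^772 ≡ 1.
Smallest exponent giving 1 is 772.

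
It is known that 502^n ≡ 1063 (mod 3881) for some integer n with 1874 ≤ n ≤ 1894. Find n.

1882

Compute 502^1874 mod 3881 = 3085, then multiply by 502 repeatedly:
  502^1874=3085  502^1875=151  502^1876=2063  502^1877=3280  502^1878=1016
  502^1879=1621  502^1880=2613  502^1881=3829  502^1882=1063
Found 1063 at exponent 1882.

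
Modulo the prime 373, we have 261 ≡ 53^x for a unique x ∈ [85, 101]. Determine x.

Compute 53^85 mod 373 = 338, then multiply by 53 repeatedly:
  53^85=338  53^86=10  53^87=157  53^88=115  53^89=127
  53^90=17  53^91=155  53^92=9  53^93=104  53^94=290
  53^95=77  53^96=351  53^97=326  53^98=120  53^99=19
  53^100=261
Found 261 at exponent 100.

100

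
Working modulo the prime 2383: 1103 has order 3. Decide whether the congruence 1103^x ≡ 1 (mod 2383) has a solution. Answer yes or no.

⟨1103⟩ has order 3; its elements mod 2383 are {1, 1103, 1279}.
1 is in this set.

yes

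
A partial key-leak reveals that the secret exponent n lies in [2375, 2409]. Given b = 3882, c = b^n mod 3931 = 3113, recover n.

Compute 3882^2375 mod 3931 = 1064, then multiply by 3882 repeatedly:
  3882^2375=1064  3882^2376=2898  3882^2377=3445  3882^2378=228  3882^2379=621
  3882^2380=1019  3882^2381=1172  3882^2382=1537  3882^2383=3307  3882^2384=3059
  3882^2385=3418  3882^2386=1551  3882^2387=2621  3882^2388=1294  3882^2389=3421
  3882^2390=1404  3882^2391=1962  3882^2392=2137  3882^2393=1424  3882^2394=982
  3882^2395=2985  3882^2396=3113
Found 3113 at exponent 2396.

2396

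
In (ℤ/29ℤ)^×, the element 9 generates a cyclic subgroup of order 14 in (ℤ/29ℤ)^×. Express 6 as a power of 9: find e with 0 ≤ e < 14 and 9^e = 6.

9

Successive powers of 9 modulo 29:
  9^0=1  9^1=9  9^2=23  9^3=4  9^4=7  9^5=5
  9^6=16  9^7=28  9^8=20  9^9=6
So 9^9 ≡ 6 (mod 29), giving e = 9.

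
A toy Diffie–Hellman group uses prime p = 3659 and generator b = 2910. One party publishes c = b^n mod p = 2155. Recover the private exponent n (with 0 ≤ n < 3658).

Baby-step giant-step with m = ceil(sqrt(3658)) = 61.
Baby table (2910^j mod 3659 for j=0..60):
  0:1  1:2910  2:1174  3:2493  4:2492  5:3241  6:2067  7:3233
  8:741  9:1159  10:2751  11:3177  12:2436  13:1277  14:2185  15:2667
  16:231  17:2613  18:428  19:1420  20:1189  21:2235  22:1807  23:387
  24:2857  25:622  26:2474  27:2087  28:2889  29:2267  30:3452  31:1365
  32:2135  33:3527  34:75  35:2369  36:234  37:366  38:291  39:1581
  40:1347  41:981  42:690  43:2768  44:1421  45:440  46:3409  47:641
  48:2879  49:2439  50:2689  51:2048  52:2828  53:389  54:1359  55:2970
  56:142  57:3412  58:2053  59:2742  60:2600
Giant step factor: 2910^(-61) ≡ 3294 (mod 3659).
Scan 2155·3294^i mod 3659 for i = 0, 1, …:
  i=0: 2155   i=1: 110   i=2: 99   i=3: 455
  i=4: 2239   i=5: 2381   i=6: 1777   i=7: 2697
  i=8: 3525   i=9: 1343     …   i=33: 69
  i=34: 428
Match at i=34, j=18: n = 34·61 + 18 = 2092.

2092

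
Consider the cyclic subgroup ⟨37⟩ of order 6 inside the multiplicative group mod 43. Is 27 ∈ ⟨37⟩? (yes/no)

no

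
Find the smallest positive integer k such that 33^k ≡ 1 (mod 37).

The order of 33 must divide p − 1 = 36 = 2^2 · 3^2.
Divisors: 1, 2, 3, 4, 6, 9, 12, 18, 36.
Check each in increasing order: 33^1 ≡ 33;  33^2 ≡ 16;  33^3 ≡ 10;  33^4 ≡ 34;  33^6 ≡ 26;  33^9 ≡ 1.
Smallest exponent giving 1 is 9.

9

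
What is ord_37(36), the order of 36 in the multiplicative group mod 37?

The order of 36 must divide p − 1 = 36 = 2^2 · 3^2.
Divisors: 1, 2, 3, 4, 6, 9, 12, 18, 36.
Check each in increasing order: 36^1 ≡ 36;  36^2 ≡ 1.
Smallest exponent giving 1 is 2.

2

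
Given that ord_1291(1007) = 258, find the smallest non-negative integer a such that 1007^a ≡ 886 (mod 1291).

31

Baby-step giant-step with m = ceil(sqrt(258)) = 17.
Baby table (1007^j mod 1291 for j=0..16):
  0:1  1:1007  2:614  3:1200  4:24  5:930  6:535  7:398
  8:576  9:373  10:1221  11:515  12:914  13:1206  14:902  15:741
  16:1280
Giant step factor: 1007^(-17) ≡ 817 (mod 1291).
Scan 886·817^i mod 1291 for i = 0, 1, …:
  i=0: 886   i=1: 902
Match at i=1, j=14: a = 1·17 + 14 = 31.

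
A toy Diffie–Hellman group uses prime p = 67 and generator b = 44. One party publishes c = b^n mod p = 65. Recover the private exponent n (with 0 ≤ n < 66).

Baby-step giant-step with m = ceil(sqrt(66)) = 9.
Baby table (44^j mod 67 for j=0..8):
  0:1  1:44  2:60  3:27  4:49  5:12  6:59  7:50
  8:56
Giant step factor: 44^(-9) ≡ 58 (mod 67).
Scan 65·58^i mod 67 for i = 0, 1, …:
  i=0: 65   i=1: 18   i=2: 39   i=3: 51
  i=4: 10   i=5: 44
Match at i=5, j=1: n = 5·9 + 1 = 46.

46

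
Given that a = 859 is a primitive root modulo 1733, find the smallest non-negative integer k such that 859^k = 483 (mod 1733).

639

Baby-step giant-step with m = ceil(sqrt(1732)) = 42.
Baby table (859^j mod 1733 for j=0..41):
  0:1  1:859  2:1356  3:228  4:23  5:694  6:1727  7:45
  8:529  9:365  10:1595  11:1035  12:36  13:1463  14:292  15:1276
  16:828  17:722  18:1517  19:1620  20:1714  21:1009  22:231  23:867
  24:1296  25:678  26:114  27:878  28:347  29:1730  30:889  31:1131
  32:1049  33:1664  34:1384  35:18  36:1598  37:146  38:638  39:414
  40:361  41:1625
Giant step factor: 859^(-42) ≡ 92 (mod 1733).
Scan 483·92^i mod 1733 for i = 0, 1, …:
  i=0: 483   i=1: 1111   i=2: 1698   i=3: 246
  i=4: 103   i=5: 811   i=6: 93   i=7: 1624
  i=8: 370   i=9: 1113     …   i=14: 1040
  i=15: 365
Match at i=15, j=9: k = 15·42 + 9 = 639.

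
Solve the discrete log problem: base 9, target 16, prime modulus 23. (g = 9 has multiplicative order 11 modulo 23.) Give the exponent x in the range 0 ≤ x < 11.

3

Successive powers of 9 modulo 23:
  9^0=1  9^1=9  9^2=12  9^3=16
So 9^3 ≡ 16 (mod 23), giving x = 3.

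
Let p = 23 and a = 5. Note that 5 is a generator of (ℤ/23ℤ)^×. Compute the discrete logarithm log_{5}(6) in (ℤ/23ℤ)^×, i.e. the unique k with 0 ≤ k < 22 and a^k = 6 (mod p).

18

Successive powers of 5 modulo 23:
  5^0=1  5^1=5  5^2=2  5^3=10  5^4=4  5^5=20
  5^6=8  5^7=17  5^8=16  5^9=11  5^10=9  5^11=22
  5^12=18  5^13=21  5^14=13  5^15=19  5^16=3  5^17=15
  5^18=6
So 5^18 ≡ 6 (mod 23), giving k = 18.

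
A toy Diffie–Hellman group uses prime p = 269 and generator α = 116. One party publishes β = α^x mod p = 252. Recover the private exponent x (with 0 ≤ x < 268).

Baby-step giant-step with m = ceil(sqrt(268)) = 17.
Baby table (116^j mod 269 for j=0..16):
  0:1  1:116  2:6  3:158  4:36  5:141  6:216  7:39
  8:220  9:234  10:244  11:59  12:119  13:85  14:176  15:241
  16:249
Giant step factor: 116^(-17) ≡ 8 (mod 269).
Scan 252·8^i mod 269 for i = 0, 1, …:
  i=0: 252   i=1: 133   i=2: 257   i=3: 173
  i=4: 39
Match at i=4, j=7: x = 4·17 + 7 = 75.

75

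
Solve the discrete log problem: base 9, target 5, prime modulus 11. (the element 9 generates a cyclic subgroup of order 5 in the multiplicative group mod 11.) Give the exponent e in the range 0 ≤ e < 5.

4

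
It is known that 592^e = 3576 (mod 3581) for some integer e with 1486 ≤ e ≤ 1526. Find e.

Compute 592^1486 mod 3581 = 1410, then multiply by 592 repeatedly:
  592^1486=1410  592^1487=347  592^1488=1307  592^1489=248  592^1490=3576
Found 3576 at exponent 1490.

1490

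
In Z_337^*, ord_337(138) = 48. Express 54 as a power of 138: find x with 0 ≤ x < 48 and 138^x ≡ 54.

34

Baby-step giant-step with m = ceil(sqrt(48)) = 7.
Baby table (138^j mod 337 for j=0..6):
  0:1  1:138  2:172  3:146  4:265  5:174  6:85
Giant step factor: 138^(-7) ≡ 197 (mod 337).
Scan 54·197^i mod 337 for i = 0, 1, …:
  i=0: 54   i=1: 191   i=2: 220   i=3: 204
  i=4: 85
Match at i=4, j=6: x = 4·7 + 6 = 34.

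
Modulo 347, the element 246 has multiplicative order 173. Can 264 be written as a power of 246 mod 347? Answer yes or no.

no

264 ∈ ⟨246⟩ iff 264^173 ≡ 1 (mod 347), since |⟨246⟩| = 173.
264^173 mod 347 = 346.
Since 346 ≠ 1, 264 does not lie in the subgroup.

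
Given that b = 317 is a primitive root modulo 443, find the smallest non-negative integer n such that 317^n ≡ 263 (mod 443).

424

Baby-step giant-step with m = ceil(sqrt(442)) = 22.
Baby table (317^j mod 443 for j=0..21):
  0:1  1:317  2:371  3:212  4:311  5:241  6:201  7:368
  8:147  9:84  10:48  11:154  12:88  13:430  14:309  15:50
  16:345  17:387  18:411  19:45  20:89  21:304
Giant step factor: 317^(-22) ≡ 243 (mod 443).
Scan 263·243^i mod 443 for i = 0, 1, …:
  i=0: 263   i=1: 117   i=2: 79   i=3: 148
  i=4: 81   i=5: 191   i=6: 341   i=7: 22
  i=8: 30   i=9: 202     …   i=18: 236
  i=19: 201
Match at i=19, j=6: n = 19·22 + 6 = 424.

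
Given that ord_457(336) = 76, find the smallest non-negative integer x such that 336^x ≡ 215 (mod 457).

36

Baby-step giant-step with m = ceil(sqrt(76)) = 9.
Baby table (336^j mod 457 for j=0..8):
  0:1  1:336  2:17  3:228  4:289  5:220  6:343  7:84
  8:347
Giant step factor: 336^(-9) ≡ 449 (mod 457).
Scan 215·449^i mod 457 for i = 0, 1, …:
  i=0: 215   i=1: 108   i=2: 50   i=3: 57
  i=4: 1
Match at i=4, j=0: x = 4·9 + 0 = 36.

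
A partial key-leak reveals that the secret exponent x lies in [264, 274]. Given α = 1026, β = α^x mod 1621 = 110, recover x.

273

Compute 1026^264 mod 1621 = 1029, then multiply by 1026 repeatedly:
  1026^264=1029  1026^265=483  1026^266=1153  1026^267=1269  1026^268=331
  1026^269=817  1026^270=185  1026^271=153  1026^272=1362  1026^273=110
Found 110 at exponent 273.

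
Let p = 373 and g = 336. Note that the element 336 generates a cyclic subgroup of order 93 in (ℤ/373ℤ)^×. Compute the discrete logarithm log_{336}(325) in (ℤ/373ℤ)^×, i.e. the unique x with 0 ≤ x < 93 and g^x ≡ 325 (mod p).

61

Baby-step giant-step with m = ceil(sqrt(93)) = 10.
Baby table (336^j mod 373 for j=0..9):
  0:1  1:336  2:250  3:75  4:209  5:100  6:30  7:9
  8:40  9:12
Giant step factor: 336^(-10) ≡ 21 (mod 373).
Scan 325·21^i mod 373 for i = 0, 1, …:
  i=0: 325   i=1: 111   i=2: 93   i=3: 88
  i=4: 356   i=5: 16   i=6: 336
Match at i=6, j=1: x = 6·10 + 1 = 61.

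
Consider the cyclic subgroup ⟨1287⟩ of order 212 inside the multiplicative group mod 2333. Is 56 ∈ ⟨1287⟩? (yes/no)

56 ∈ ⟨1287⟩ iff 56^212 ≡ 1 (mod 2333), since |⟨1287⟩| = 212.
56^212 mod 2333 = 15.
Since 15 ≠ 1, 56 does not lie in the subgroup.

no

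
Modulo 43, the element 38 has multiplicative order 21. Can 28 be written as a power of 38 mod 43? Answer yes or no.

no

⟨38⟩ has order 21; its elements mod 43 are {1, 4, 6, 9, 10, 11, 13, 14, 15, 16, 17, 21, 23, 24, 25, 31, 35, 36, 38, 40, 41}.
28 is not in this set.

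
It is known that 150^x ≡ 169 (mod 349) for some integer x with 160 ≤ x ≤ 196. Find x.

182

Compute 150^160 mod 349 = 9, then multiply by 150 repeatedly:
  150^160=9  150^161=303  150^162=80  150^163=134  150^164=207
  150^165=338  150^166=95  150^167=290  150^168=224  150^169=96
  150^170=91  150^171=39  150^172=266  150^173=114  150^174=348
  150^175=199  150^176=185  150^177=179  150^178=326  150^179=40
  150^180=67  150^181=278  150^182=169
Found 169 at exponent 182.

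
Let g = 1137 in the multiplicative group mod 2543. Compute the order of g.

1271

The order of 1137 must divide p − 1 = 2542 = 2 · 31 · 41.
Divisors: 1, 2, 31, 41, 62, 82, 1271, 2542.
Check each in increasing order: 1137^1 ≡ 1137;  1137^2 ≡ 925;  1137^31 ≡ 1435;  1137^41 ≡ 2338;  1137^62 ≡ 1938;  1137^82 ≡ 1337;  1137^1271 ≡ 1.
Smallest exponent giving 1 is 1271.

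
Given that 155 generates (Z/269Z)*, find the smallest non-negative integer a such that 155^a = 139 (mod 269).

Baby-step giant-step with m = ceil(sqrt(268)) = 17.
Baby table (155^j mod 269 for j=0..16):
  0:1  1:155  2:84  3:108  4:62  5:195  6:97  7:240
  8:78  9:254  10:96  11:85  12:263  13:146  14:34  15:159
  16:166
Giant step factor: 155^(-17) ≡ 186 (mod 269).
Scan 139·186^i mod 269 for i = 0, 1, …:
  i=0: 139   i=1: 30   i=2: 200   i=3: 78
Match at i=3, j=8: a = 3·17 + 8 = 59.

59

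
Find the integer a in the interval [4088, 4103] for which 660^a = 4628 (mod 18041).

4099

Compute 660^4088 mod 18041 = 8867, then multiply by 660 repeatedly:
  660^4088=8867  660^4089=6936  660^4090=13387  660^4091=13371  660^4092=2811
  660^4093=15078  660^4094=10889  660^4095=6422  660^4096=16926  660^4097=3781
  660^4098=5802  660^4099=4628
Found 4628 at exponent 4099.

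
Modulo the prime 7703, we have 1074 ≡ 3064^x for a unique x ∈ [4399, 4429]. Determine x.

Compute 3064^4399 mod 7703 = 6705, then multiply by 3064 repeatedly:
  3064^4399=6705  3064^4400=219  3064^4401=855  3064^4402=700  3064^4403=3366
  3064^4404=6810  3064^4405=6116  3064^4406=5728  3064^4407=3158  3064^4408=1144
  3064^4409=351  3064^4410=4747  3064^4411=1544  3064^4412=1174  3064^4413=7538
  3064^4414=2838  3064^4415=6648  3064^4416=2740  3064^4417=6793  3064^4418=246
  3064^4419=6553  3064^4420=4374  3064^4421=6419  3064^4422=2057  3064^4423=1594
  3064^4424=314  3064^4425=6924  3064^4426=1074
Found 1074 at exponent 4426.

4426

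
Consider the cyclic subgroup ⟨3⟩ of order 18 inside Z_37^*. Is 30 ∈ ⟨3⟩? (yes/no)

⟨3⟩ has order 18; its elements mod 37 are {1, 3, 4, 7, 9, 10, 11, 12, 16, 21, 25, 26, 27, 28, 30, 33, 34, 36}.
30 is in this set.

yes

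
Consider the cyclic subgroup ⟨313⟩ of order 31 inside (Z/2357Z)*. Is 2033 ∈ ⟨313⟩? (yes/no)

no

2033 ∈ ⟨313⟩ iff 2033^31 ≡ 1 (mod 2357), since |⟨313⟩| = 31.
2033^31 mod 2357 = 1702.
Since 1702 ≠ 1, 2033 does not lie in the subgroup.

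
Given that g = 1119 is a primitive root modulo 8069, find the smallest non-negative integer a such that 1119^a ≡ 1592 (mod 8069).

Baby-step giant-step with m = ceil(sqrt(8068)) = 90.
Baby table (1119^j mod 8069 for j=0..89):
  0:1  1:1119  2:1466  3:2447  4:2802  5:4666  6:611  7:5913
  8:67  9:2352  10:1394  11:2569  12:2147  13:6000  14:592  15:790
  16:4489  17:4273  18:4639  19:2674  20:6676  21:6619  22:7388  23:4516
  24:2210  25:3876  26:4191  27:1640  28:3497  29:7747  30:2787  31:4019
  32:2828  33:1484  34:6451  35:4983  36:298  37:2633  38:1142  39:2996
  40:3889  41:2600  42:4560  43:3032  44:3828  45:6962  46:3893  47:7076
  48:2355  49:4751  50:6967  51:1419  52:6337  53:6521  54:2623  55:6090
  56:4474  57:3626  58:6856  59:6314  60:4991  61:1181  62:6292  63:4580
  64:1205  65:872  66:7488  67:3450  68:3568  69:6506  70:1976  71:238
  72:45  73:1941  74:1418  75:5218  76:5055  77:176  78:3288  79:7877
  80:3015  81:943  82:6247  83:2639  84:7856  85:3723  86:2433  87:3274
  88:280  89:6698
Giant step factor: 1119^(-90) ≡ 7106 (mod 8069).
Scan 1592·7106^i mod 8069 for i = 0, 1, …:
  i=0: 1592   i=1: 14   i=2: 2656   i=3: 145
  i=4: 5607   i=5: 6689   i=6: 5624   i=7: 6456
  i=8: 4071   i=9: 1161     …   i=19: 5811
  i=20: 3893
Match at i=20, j=46: a = 20·90 + 46 = 1846.

1846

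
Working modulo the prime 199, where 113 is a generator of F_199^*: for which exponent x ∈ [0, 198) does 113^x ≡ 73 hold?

Baby-step giant-step with m = ceil(sqrt(198)) = 15.
Baby table (113^j mod 199 for j=0..14):
  0:1  1:113  2:33  3:147  4:94  5:75  6:117  7:87
  8:80  9:85  10:53  11:19  12:157  13:30  14:7
Giant step factor: 113^(-15) ≡ 159 (mod 199).
Scan 73·159^i mod 199 for i = 0, 1, …:
  i=0: 73   i=1: 65   i=2: 186   i=3: 122
  i=4: 95   i=5: 180   i=6: 163   i=7: 47
  i=8: 110   i=9: 177   i=10: 84   i=11: 23
  i=12: 75
Match at i=12, j=5: x = 12·15 + 5 = 185.

185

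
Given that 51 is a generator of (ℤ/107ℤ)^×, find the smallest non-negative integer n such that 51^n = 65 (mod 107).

Baby-step giant-step with m = ceil(sqrt(106)) = 11.
Baby table (51^j mod 107 for j=0..10):
  0:1  1:51  2:33  3:78  4:19  5:6  6:92  7:91
  8:40  9:7  10:36
Giant step factor: 51^(-11) ≡ 63 (mod 107).
Scan 65·63^i mod 107 for i = 0, 1, …:
  i=0: 65   i=1: 29   i=2: 8   i=3: 76
  i=4: 80   i=5: 11   i=6: 51
Match at i=6, j=1: n = 6·11 + 1 = 67.

67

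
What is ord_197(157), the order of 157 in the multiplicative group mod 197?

98

The order of 157 must divide p − 1 = 196 = 2^2 · 7^2.
Divisors: 1, 2, 4, 7, 14, 28, 49, 98, 196.
Check each in increasing order: 157^1 ≡ 157;  157^2 ≡ 24;  157^4 ≡ 182;  157^7 ≡ 19;  157^14 ≡ 164;  157^28 ≡ 104;  157^49 ≡ 196;  157^98 ≡ 1.
Smallest exponent giving 1 is 98.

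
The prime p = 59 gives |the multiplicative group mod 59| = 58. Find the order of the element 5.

The order of 5 must divide p − 1 = 58 = 2 · 29.
Divisors: 1, 2, 29, 58.
Check each in increasing order: 5^1 ≡ 5;  5^2 ≡ 25;  5^29 ≡ 1.
Smallest exponent giving 1 is 29.

29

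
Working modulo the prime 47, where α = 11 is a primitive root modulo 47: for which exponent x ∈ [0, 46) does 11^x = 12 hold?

8

Baby-step giant-step with m = ceil(sqrt(46)) = 7.
Baby table (11^j mod 47 for j=0..6):
  0:1  1:11  2:27  3:15  4:24  5:29  6:37
Giant step factor: 11^(-7) ≡ 44 (mod 47).
Scan 12·44^i mod 47 for i = 0, 1, …:
  i=0: 12   i=1: 11
Match at i=1, j=1: x = 1·7 + 1 = 8.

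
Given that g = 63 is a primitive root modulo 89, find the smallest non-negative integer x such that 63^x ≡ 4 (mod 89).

Baby-step giant-step with m = ceil(sqrt(88)) = 10.
Baby table (63^j mod 89 for j=0..9):
  0:1  1:63  2:53  3:46  4:50  5:35  6:69  7:75
  8:8  9:59
Giant step factor: 63^(-10) ≡ 72 (mod 89).
Scan 4·72^i mod 89 for i = 0, 1, …:
  i=0: 4   i=1: 21   i=2: 88   i=3: 17
  i=4: 67   i=5: 18   i=6: 50
Match at i=6, j=4: x = 6·10 + 4 = 64.

64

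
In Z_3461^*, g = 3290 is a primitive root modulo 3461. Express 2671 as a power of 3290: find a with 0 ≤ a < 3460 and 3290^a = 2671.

1045

Baby-step giant-step with m = ceil(sqrt(3460)) = 59.
Baby table (3290^j mod 3461 for j=0..58):
  0:1  1:3290  2:1553  3:934  4:2953  5:343  6:184  7:3146
  8:1950  9:2267  10:3436  11:814  12:2707  13:877  14:2317  15:1808
  16:2322  17:953  18:3165  19:2162  20:625  21:416  22:1545  23:2302
  24:912  25:3254  26:787  27:402  28:478  29:1326  30:1680  31:3444
  32:2907  33:1287  34:1427  35:1714  36:1091  37:333  38:1894  39:1460
  40:2993  41:425  42:6  43:2435  44:2396  45:2143  46:413  47:2058
  48:1104  49:1571  50:1317  51:3219  52:3311  53:1423  54:2398  55:1801
  56:58  57:465  58:88
Giant step factor: 3290^(-59) ≡ 2590 (mod 3461).
Scan 2671·2590^i mod 3461 for i = 0, 1, …:
  i=0: 2671   i=1: 2812   i=2: 1136   i=3: 390
  i=4: 2949   i=5: 2944   i=6: 377   i=7: 428
  i=8: 1000   i=9: 1172     …   i=16: 3159
  i=17: 6
Match at i=17, j=42: a = 17·59 + 42 = 1045.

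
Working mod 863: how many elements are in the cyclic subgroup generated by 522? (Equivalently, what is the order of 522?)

431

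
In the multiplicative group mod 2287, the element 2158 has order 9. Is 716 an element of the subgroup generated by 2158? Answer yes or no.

no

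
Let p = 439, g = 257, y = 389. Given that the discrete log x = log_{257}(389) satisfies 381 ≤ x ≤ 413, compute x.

Compute 257^381 mod 439 = 317, then multiply by 257 repeatedly:
  257^381=317  257^382=254  257^383=306  257^384=61  257^385=312
  257^386=286  257^387=189  257^388=283  257^389=296  257^390=125
  257^391=78  257^392=291  257^393=157  257^394=400  257^395=74
  257^396=141  257^397=239  257^398=402  257^399=149  257^400=100
  257^401=238  257^402=145  257^403=389
Found 389 at exponent 403.

403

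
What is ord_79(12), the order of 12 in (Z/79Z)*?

The order of 12 must divide p − 1 = 78 = 2 · 3 · 13.
Divisors: 1, 2, 3, 6, 13, 26, 39, 78.
Check each in increasing order: 12^1 ≡ 12;  12^2 ≡ 65;  12^3 ≡ 69;  12^6 ≡ 21;  12^13 ≡ 78;  12^26 ≡ 1.
Smallest exponent giving 1 is 26.

26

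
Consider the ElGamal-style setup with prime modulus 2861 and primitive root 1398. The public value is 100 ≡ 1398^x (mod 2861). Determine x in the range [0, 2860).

Baby-step giant-step with m = ceil(sqrt(2860)) = 54.
Baby table (1398^j mod 2861 for j=0..53):
  0:1  1:1398  2:341  3:1792  4:1841  5:1679  6:1222  7:339
  8:1857  9:1159  10:956  11:401  12:2703  13:2274  14:481  15:103
  16:944  17:791  18:1472  19:797  20:1277  21:2843  22:585  23:2445
  24:2076  25:1194  26:1249  27:892  28:2481  29:906  30:2026  31:2819
  32:1365  33:2844  34:1983  35:2786  36:1007  37:174  38:67  39:2114
  40:2820  41:2763  42:324  43:914  44:1766  45:2686  46:1396  47:406
  48:1110  49:1118  50:858  51:725  52:756  53:1179
Giant step factor: 1398^(-54) ≡ 1524 (mod 2861).
Scan 100·1524^i mod 2861 for i = 0, 1, …:
  i=0: 100   i=1: 767   i=2: 1620   i=3: 2698
  i=4: 495   i=5: 1937   i=6: 2297   i=7: 1625
  i=8: 1735   i=9: 576     …   i=43: 1681
  i=44: 1249
Match at i=44, j=26: x = 44·54 + 26 = 2402.

2402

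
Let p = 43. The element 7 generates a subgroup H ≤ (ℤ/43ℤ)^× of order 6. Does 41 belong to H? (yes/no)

no

⟨7⟩ has order 6; its elements mod 43 are {1, 6, 7, 36, 37, 42}.
41 is not in this set.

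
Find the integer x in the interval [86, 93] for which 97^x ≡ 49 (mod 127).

92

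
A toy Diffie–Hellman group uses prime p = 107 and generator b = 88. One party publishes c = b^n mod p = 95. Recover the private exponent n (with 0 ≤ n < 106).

Baby-step giant-step with m = ceil(sqrt(106)) = 11.
Baby table (88^j mod 107 for j=0..10):
  0:1  1:88  2:40  3:96  4:102  5:95  6:14  7:55
  8:25  9:60  10:37
Giant step factor: 88^(-11) ≡ 7 (mod 107).
Scan 95·7^i mod 107 for i = 0, 1, …:
  i=0: 95
Match at i=0, j=5: n = 0·11 + 5 = 5.

5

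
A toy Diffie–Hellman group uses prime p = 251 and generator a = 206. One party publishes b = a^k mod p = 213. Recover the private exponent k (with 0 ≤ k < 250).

Baby-step giant-step with m = ceil(sqrt(250)) = 16.
Baby table (206^j mod 251 for j=0..15):
  0:1  1:206  2:17  3:239  4:38  5:47  6:144  7:46
  8:189  9:29  10:201  11:242  12:154  13:98  14:108  15:160
Giant step factor: 206^(-16) ≡ 197 (mod 251).
Scan 213·197^i mod 251 for i = 0, 1, …:
  i=0: 213   i=1: 44   i=2: 134   i=3: 43
  i=4: 188   i=5: 139   i=6: 24   i=7: 210
  i=8: 206
Match at i=8, j=1: k = 8·16 + 1 = 129.

129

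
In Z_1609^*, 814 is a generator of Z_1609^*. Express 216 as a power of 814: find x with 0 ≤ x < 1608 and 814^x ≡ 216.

90

Baby-step giant-step with m = ceil(sqrt(1608)) = 41.
Baby table (814^j mod 1609 for j=0..40):
  0:1  1:814  2:1297  3:254  4:804  5:1202  6:156  7:1482
  8:1207  9:1008  10:1531  11:868  12:201  13:1105  14:39  15:1175
  16:704  17:252  18:785  19:217  20:1257  21:1483  22:412  23:696
  24:176  25:63  26:1403  27:1261  28:1521  29:773  30:103  31:174
  32:44  33:418  34:753  35:1522  36:1587  37:1400  38:428  39:848
  40:11
Giant step factor: 814^(-41) ≡ 1124 (mod 1609).
Scan 216·1124^i mod 1609 for i = 0, 1, …:
  i=0: 216   i=1: 1434   i=2: 1207
Match at i=2, j=8: x = 2·41 + 8 = 90.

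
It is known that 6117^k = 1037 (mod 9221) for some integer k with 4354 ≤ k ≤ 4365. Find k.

4360

Compute 6117^4354 mod 9221 = 213, then multiply by 6117 repeatedly:
  6117^4354=213  6117^4355=2760  6117^4356=8490  6117^4357=658  6117^4358=4630
  6117^4359=4019  6117^4360=1037
Found 1037 at exponent 4360.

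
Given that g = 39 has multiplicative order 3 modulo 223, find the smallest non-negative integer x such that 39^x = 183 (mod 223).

2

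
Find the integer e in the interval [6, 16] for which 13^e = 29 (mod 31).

Compute 13^6 mod 31 = 16, then multiply by 13 repeatedly:
  13^6=16  13^7=22  13^8=7  13^9=29
Found 29 at exponent 9.

9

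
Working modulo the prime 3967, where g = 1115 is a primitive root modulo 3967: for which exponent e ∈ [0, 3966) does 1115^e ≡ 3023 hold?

Baby-step giant-step with m = ceil(sqrt(3966)) = 63.
Baby table (1115^j mod 3967 for j=0..62):
  0:1  1:1115  2:1554  3:3098  4:2980  5:2321  6:1431  7:831
  8:2254  9:2099  10:3822  11:972  12:789  13:3028  14:303  15:650
  16:2756  17:2482  18:2431  19:1104  20:1190  21:1872  22:638  23:1277
  24:3669  25:958  26:1047  27:1107  28:568  29:2567  30:1998  31:2283
  32:2698  33:1284  34:3540  35:3902  36:2898  37:2132  38:947  39:683
  40:3848  41:2193  42:1523  43:269  44:2410  45:1491  46:292  47:286
  48:1530  49:140  50:1387  51:3342  52:1317  53:665  54:3613  55:1990
  56:1297  57:2167  58:302  59:3502  60:1202  61:3351  62:3418
Giant step factor: 1115^(-63) ≡ 2448 (mod 3967).
Scan 3023·2448^i mod 3967 for i = 0, 1, …:
  i=0: 3023   i=1: 1849   i=2: 5   i=3: 339
  i=4: 769   i=5: 2154   i=6: 849   i=7: 3611
  i=8: 1252   i=9: 2372     …   i=56: 855
  i=57: 2431
Match at i=57, j=18: e = 57·63 + 18 = 3609.

3609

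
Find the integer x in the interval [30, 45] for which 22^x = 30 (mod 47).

31

Compute 22^30 mod 47 = 27, then multiply by 22 repeatedly:
  22^30=27  22^31=30
Found 30 at exponent 31.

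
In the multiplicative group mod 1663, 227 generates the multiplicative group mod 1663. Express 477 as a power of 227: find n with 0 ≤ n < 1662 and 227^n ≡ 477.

Baby-step giant-step with m = ceil(sqrt(1662)) = 41.
Baby table (227^j mod 1663 for j=0..40):
  0:1  1:227  2:1639  3:1204  4:576  5:1038  6:1143  7:33
  8:839  9:871  10:1483  11:715  12:994  13:1133  14:1089  15:1079
  16:472  17:712  18:313  19:1205  20:803  21:1014  22:684  23:609
  24:214  25:351  26:1516  27:1554  28:202  29:953  30:141  31:410
  32:1605  33:138  34:1392  35:14  36:1515  37:1327  38:226  39:1412
  40:1228
Giant step factor: 227^(-41) ≡ 760 (mod 1663).
Scan 477·760^i mod 1663 for i = 0, 1, …:
  i=0: 477   i=1: 1649   i=2: 1001   i=3: 769
  i=4: 727   i=5: 404   i=6: 1048   i=7: 1566
  i=8: 1115   i=9: 933     …   i=21: 32
  i=22: 1038
Match at i=22, j=5: n = 22·41 + 5 = 907.

907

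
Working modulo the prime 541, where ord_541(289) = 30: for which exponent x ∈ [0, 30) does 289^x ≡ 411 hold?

Successive powers of 289 modulo 541:
  289^0=1  289^1=289  289^2=207  289^3=313  289^4=110  289^5=412
  289^6=48  289^7=347  289^8=198  289^9=417  289^10=411
So 289^10 ≡ 411 (mod 541), giving x = 10.

10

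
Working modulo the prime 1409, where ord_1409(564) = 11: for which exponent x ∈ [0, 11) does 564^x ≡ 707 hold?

10

Successive powers of 564 modulo 1409:
  564^0=1  564^1=564  564^2=1071  564^3=992  564^4=115  564^5=46
  564^6=582  564^7=1360  564^8=544  564^9=1063  564^10=707
So 564^10 ≡ 707 (mod 1409), giving x = 10.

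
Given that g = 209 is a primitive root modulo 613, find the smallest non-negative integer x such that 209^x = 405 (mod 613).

Baby-step giant-step with m = ceil(sqrt(612)) = 25.
Baby table (209^j mod 613 for j=0..24):
  0:1  1:209  2:158  3:533  4:444  5:233  6:270  7:34
  8:363  9:468  10:345  11:384  12:566  13:598  14:543  15:82
  16:587  17:83  18:183  19:241  20:103  21:72  22:336  23:342
  24:370
Giant step factor: 209^(-25) ≡ 20 (mod 613).
Scan 405·20^i mod 613 for i = 0, 1, …:
  i=0: 405   i=1: 131   i=2: 168   i=3: 295
  i=4: 383   i=5: 304   i=6: 563   i=7: 226
  i=8: 229   i=9: 289     …   i=19: 280
  i=20: 83
Match at i=20, j=17: x = 20·25 + 17 = 517.

517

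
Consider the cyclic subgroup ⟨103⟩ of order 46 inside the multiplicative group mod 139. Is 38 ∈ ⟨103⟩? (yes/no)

38 ∈ ⟨103⟩ iff 38^46 ≡ 1 (mod 139), since |⟨103⟩| = 46.
38^46 mod 139 = 42.
Since 42 ≠ 1, 38 does not lie in the subgroup.

no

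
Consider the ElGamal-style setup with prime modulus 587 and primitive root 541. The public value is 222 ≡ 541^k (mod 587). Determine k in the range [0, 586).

414

Baby-step giant-step with m = ceil(sqrt(586)) = 25.
Baby table (541^j mod 587 for j=0..24):
  0:1  1:541  2:355  3:106  4:407  5:62  6:83  7:291
  8:115  9:580  10:322  11:450  12:432  13:86  14:153  15:6
  16:311  17:369  18:49  19:94  20:372  21:498  22:572  23:103
  24:545
Giant step factor: 541^(-25) ≡ 230 (mod 587).
Scan 222·230^i mod 587 for i = 0, 1, …:
  i=0: 222   i=1: 578   i=2: 278   i=3: 544
  i=4: 89   i=5: 512   i=6: 360   i=7: 33
  i=8: 546   i=9: 549     …   i=15: 335
  i=16: 153
Match at i=16, j=14: k = 16·25 + 14 = 414.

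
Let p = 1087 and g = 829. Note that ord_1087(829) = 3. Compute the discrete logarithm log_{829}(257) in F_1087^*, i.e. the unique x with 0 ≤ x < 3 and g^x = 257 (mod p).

2

Successive powers of 829 modulo 1087:
  829^0=1  829^1=829  829^2=257
So 829^2 ≡ 257 (mod 1087), giving x = 2.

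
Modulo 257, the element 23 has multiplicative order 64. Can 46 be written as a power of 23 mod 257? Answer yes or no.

yes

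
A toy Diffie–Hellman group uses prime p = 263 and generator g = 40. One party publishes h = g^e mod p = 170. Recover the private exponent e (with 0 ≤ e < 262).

213

Baby-step giant-step with m = ceil(sqrt(262)) = 17.
Baby table (40^j mod 263 for j=0..16):
  0:1  1:40  2:22  3:91  4:221  5:161  6:128  7:123
  8:186  9:76  10:147  11:94  12:78  13:227  14:138  15:260
  16:143
Giant step factor: 40^(-17) ≡ 259 (mod 263).
Scan 170·259^i mod 263 for i = 0, 1, …:
  i=0: 170   i=1: 109   i=2: 90   i=3: 166
  i=4: 125   i=5: 26   i=6: 159   i=7: 153
  i=8: 177   i=9: 81   i=10: 202   i=11: 244
  i=12: 76
Match at i=12, j=9: e = 12·17 + 9 = 213.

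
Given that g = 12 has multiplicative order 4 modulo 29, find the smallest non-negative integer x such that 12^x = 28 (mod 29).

2

Successive powers of 12 modulo 29:
  12^0=1  12^1=12  12^2=28
So 12^2 ≡ 28 (mod 29), giving x = 2.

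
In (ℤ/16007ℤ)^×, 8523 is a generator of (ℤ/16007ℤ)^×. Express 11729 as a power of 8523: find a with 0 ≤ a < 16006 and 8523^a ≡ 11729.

2913

Baby-step giant-step with m = ceil(sqrt(16006)) = 127.
Baby table (8523^j mod 16007 for j=0..126):
  0:1  1:8523  2:1763  3:11483  4:2811  5:11681  6:9630  7:8601
  8:10270  9:4934  10:2093  11:6841  12:8349  13:7412  14:8854  15:5644
  16:2777  17:10025  18:13716  19:2347  20:10738  21:7955  22:10820  23:2533
  24:11323  25:15733  26:1720  27:13155  28:7037  29:14129  30:806  31:2535
  32:12362  33:3252  34:8679  35:2770  36:14392  37:1375  38:2001  39:7068
  40:6223  41:7438  42:6354  43:3461  44:13209  45:3076  46:13289  47:12622
  48:10266  49:2856  50:11048  51:8930  52:13112  53:8709  54:2348  55:3254
  56:9718  57:6296  58:5344  59:6997  60:9356  61:10321  62:7418  63:11971
  64:215  65:7647  66:10884  67:3767  68:12106  69:14323  70:5547  71:8410
  72:15091  73:4348  74:1799  75:14178  76:2251  77:8887  78:14784  79:12935
  80:4796  81:10437  82:3652  83:8388  84:3662  85:13583  86:5285  87:357
  88:1381  89:5118  90:1639  91:11093  92:8297  93:12412  94:13220  95:787
  96:668  97:10879  98:9173  99:3291  100:4929  101:7499  102:14033  103:14962
  104:9364  105:14477  106:5515  107:7793  108:6696  109:5053  110:7889  111:8547
  112:14231  113:5774  114:6284  115:15117  116:1848  117:15623  118:8603  119:11309
  120:8460  121:9052  122:12463  123:15704  124:10665  125:10049  126:10177
Giant step factor: 8523^(-127) ≡ 14193 (mod 16007).
Scan 11729·14193^i mod 16007 for i = 0, 1, …:
  i=0: 11729   i=1: 12904   i=2: 10385   i=3: 1849
  i=4: 7384   i=5: 3283   i=6: 15249   i=7: 14417
  i=8: 3000   i=9: 380     …   i=21: 11774
  i=22: 11309
Match at i=22, j=119: a = 22·127 + 119 = 2913.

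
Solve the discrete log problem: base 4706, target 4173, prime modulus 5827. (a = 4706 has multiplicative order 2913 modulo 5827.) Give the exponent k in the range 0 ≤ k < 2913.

2509

Baby-step giant-step with m = ceil(sqrt(2913)) = 54.
Baby table (4706^j mod 5827 for j=0..53):
  0:1  1:4706  2:3836  3:170  4:1721  5:5323  6:5592  7:1220
  8:1725  9:839  10:3455  11:1900  12:2782  13:4650  14:2515  15:953
  16:3855  17:2179  18:4681  19:2726  20:3329  21:3298  22:3087  23:711
  24:1268  25:360  26:4330  27:5788  28:2930  29:1898  30:5024  31:2805
  32:2175  33:3338  34:4863  35:2649  36:2241  37:5103  38:1651  39:2215
  40:5114  41:974  42:3622  43:1157  44:2424  45:3905  46:4399  47:4190
  48:5399  49:1974  50:1406  51:2991  52:3441  53:113
Giant step factor: 4706^(-54) ≡ 1111 (mod 5827).
Scan 4173·1111^i mod 5827 for i = 0, 1, …:
  i=0: 4173   i=1: 3738   i=2: 4094   i=3: 3374
  i=4: 1753   i=5: 1365   i=6: 1495   i=7: 250
  i=8: 3881   i=9: 5638     …   i=45: 5649
  i=46: 360
Match at i=46, j=25: k = 46·54 + 25 = 2509.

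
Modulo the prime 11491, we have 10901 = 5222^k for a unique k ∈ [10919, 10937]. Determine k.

10937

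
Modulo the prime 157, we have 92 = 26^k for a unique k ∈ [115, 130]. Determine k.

123

Compute 26^115 mod 157 = 91, then multiply by 26 repeatedly:
  26^115=91  26^116=11  26^117=129  26^118=57  26^119=69
  26^120=67  26^121=15  26^122=76  26^123=92
Found 92 at exponent 123.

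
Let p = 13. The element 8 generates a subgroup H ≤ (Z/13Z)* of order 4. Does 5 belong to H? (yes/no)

yes

5 ∈ ⟨8⟩ iff 5^4 ≡ 1 (mod 13), since |⟨8⟩| = 4.
5^4 mod 13 = 1.
Since 1 = 1, 5 lies in the subgroup.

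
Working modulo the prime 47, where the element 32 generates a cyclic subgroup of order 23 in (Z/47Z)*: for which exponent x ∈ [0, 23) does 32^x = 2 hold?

Successive powers of 32 modulo 47:
  32^0=1  32^1=32  32^2=37  32^3=9  32^4=6  32^5=4
  32^6=34  32^7=7  32^8=36  32^9=24  32^10=16  32^11=42
  32^12=28  32^13=3  32^14=2
So 32^14 ≡ 2 (mod 47), giving x = 14.

14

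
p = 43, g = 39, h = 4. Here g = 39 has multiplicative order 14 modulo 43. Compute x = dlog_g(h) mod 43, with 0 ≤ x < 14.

Successive powers of 39 modulo 43:
  39^0=1  39^1=39  39^2=16  39^3=22  39^4=41  39^5=8
  39^6=11  39^7=42  39^8=4
So 39^8 ≡ 4 (mod 43), giving x = 8.

8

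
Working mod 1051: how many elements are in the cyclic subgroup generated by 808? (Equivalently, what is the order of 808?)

21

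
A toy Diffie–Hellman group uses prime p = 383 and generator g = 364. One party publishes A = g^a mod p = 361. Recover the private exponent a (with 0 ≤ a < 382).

Successive powers of 364 modulo 383:
  364^0=1  364^1=364  364^2=361
So 364^2 ≡ 361 (mod 383), giving a = 2.

2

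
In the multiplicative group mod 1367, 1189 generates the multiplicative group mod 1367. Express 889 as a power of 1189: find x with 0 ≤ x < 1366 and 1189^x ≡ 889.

1279

Baby-step giant-step with m = ceil(sqrt(1366)) = 37.
Baby table (1189^j mod 1367 for j=0..36):
  0:1  1:1189  2:243  3:490  4:268  5:141  6:875  7:88
  8:740  9:879  10:743  11:345  12:105  13:448  14:909  15:871
  16:800  17:1135  18:286  19:1038  20:1148  21:706  22:96  23:683
  24:89  25:562  26:1122  27:1233  28:613  29:246  30:1323  31:997
  32:244  33:312  34:511  35:631  36:1143
Giant step factor: 1189^(-37) ≡ 782 (mod 1367).
Scan 889·782^i mod 1367 for i = 0, 1, …:
  i=0: 889   i=1: 762   i=2: 1239   i=3: 1062
  i=4: 715   i=5: 27   i=6: 609   i=7: 522
  i=8: 838   i=9: 523     …   i=33: 368
  i=34: 706
Match at i=34, j=21: x = 34·37 + 21 = 1279.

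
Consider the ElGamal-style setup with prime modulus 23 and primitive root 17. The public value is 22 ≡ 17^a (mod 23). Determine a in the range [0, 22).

11

Successive powers of 17 modulo 23:
  17^0=1  17^1=17  17^2=13  17^3=14  17^4=8  17^5=21
  17^6=12  17^7=20  17^8=18  17^9=7  17^10=4  17^11=22
So 17^11 ≡ 22 (mod 23), giving a = 11.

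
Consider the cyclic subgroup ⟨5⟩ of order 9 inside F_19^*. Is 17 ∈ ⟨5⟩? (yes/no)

yes

17 ∈ ⟨5⟩ iff 17^9 ≡ 1 (mod 19), since |⟨5⟩| = 9.
17^9 mod 19 = 1.
Since 1 = 1, 17 lies in the subgroup.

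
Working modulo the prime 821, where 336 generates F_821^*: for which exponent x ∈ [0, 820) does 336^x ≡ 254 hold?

Baby-step giant-step with m = ceil(sqrt(820)) = 29.
Baby table (336^j mod 821 for j=0..28):
  0:1  1:336  2:419  3:393  4:688  5:467  6:101  7:275
  8:448  9:285  10:524  11:370  12:349  13:682  14:93  15:50
  16:380  17:425  18:767  19:739  20:362  21:124  22:614  23:233
  24:293  25:749  26:438  27:209  28:439
Giant step factor: 336^(-29) ≡ 586 (mod 821).
Scan 254·586^i mod 821 for i = 0, 1, …:
  i=0: 254   i=1: 243   i=2: 365   i=3: 430
  i=4: 754   i=5: 146   i=6: 172   i=7: 630
  i=8: 551   i=9: 233
Match at i=9, j=23: x = 9·29 + 23 = 284.

284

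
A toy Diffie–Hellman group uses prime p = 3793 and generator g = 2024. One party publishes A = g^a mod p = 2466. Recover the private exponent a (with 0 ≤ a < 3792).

2925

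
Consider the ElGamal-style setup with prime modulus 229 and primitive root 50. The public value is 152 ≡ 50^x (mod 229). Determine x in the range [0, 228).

Baby-step giant-step with m = ceil(sqrt(228)) = 16.
Baby table (50^j mod 229 for j=0..15):
  0:1  1:50  2:210  3:195  4:132  5:188  6:11  7:92
  8:20  9:84  10:78  11:7  12:121  13:96  14:220  15:8
Giant step factor: 50^(-16) ≡ 75 (mod 229).
Scan 152·75^i mod 229 for i = 0, 1, …:
  i=0: 152   i=1: 179   i=2: 143   i=3: 191
  i=4: 127   i=5: 136   i=6: 124   i=7: 140
  i=8: 195
Match at i=8, j=3: x = 8·16 + 3 = 131.

131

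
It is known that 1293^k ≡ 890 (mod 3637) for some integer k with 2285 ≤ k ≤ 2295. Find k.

2285

Compute 1293^2285 mod 3637 = 890, then multiply by 1293 repeatedly:
  1293^2285=890
Found 890 at exponent 2285.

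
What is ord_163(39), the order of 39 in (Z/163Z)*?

81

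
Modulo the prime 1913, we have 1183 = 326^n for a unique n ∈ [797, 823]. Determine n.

Compute 326^797 mod 1913 = 505, then multiply by 326 repeatedly:
  326^797=505  326^798=112  326^799=165  326^800=226  326^801=982
  326^802=661  326^803=1230  326^804=1163  326^805=364  326^806=58
  326^807=1691  326^808=322  326^809=1670  326^810=1128  326^811=432
  326^812=1183
Found 1183 at exponent 812.

812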